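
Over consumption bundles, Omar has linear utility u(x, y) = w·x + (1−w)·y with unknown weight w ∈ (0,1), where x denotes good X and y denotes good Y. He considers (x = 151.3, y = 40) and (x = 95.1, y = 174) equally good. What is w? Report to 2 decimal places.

u(151.3,40) = u(95.1,174) means w·151.3 + (1−w)·40 = w·95.1 + (1−w)·174.
Rearranging, 56.2·w − 134·(1−w) = 0.
The marginal rate of substitution is 134/56.2, so w = 134/(56.2+134) = 0.70.

w = 0.70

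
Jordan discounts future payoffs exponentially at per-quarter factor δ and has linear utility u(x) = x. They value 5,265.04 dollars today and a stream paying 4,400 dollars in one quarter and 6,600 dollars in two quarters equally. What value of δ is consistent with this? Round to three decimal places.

δ ≈ 0.620

Equating present values: 5265.04 = 4400δ + 6600δ².
Rearranged: 6600δ² + 4400δ − 5265.04 = 0.
By the quadratic formula (taking the positive root), δ = (−4400 + √158357056.00) / 13200 ≈ 0.620.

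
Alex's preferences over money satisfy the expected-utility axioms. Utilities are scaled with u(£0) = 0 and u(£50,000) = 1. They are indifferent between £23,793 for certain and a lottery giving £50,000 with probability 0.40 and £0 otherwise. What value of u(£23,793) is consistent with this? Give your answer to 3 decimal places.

0.400

By the standard-gamble method, u(£23,793) is just the indifference probability on the best outcome: 0.40.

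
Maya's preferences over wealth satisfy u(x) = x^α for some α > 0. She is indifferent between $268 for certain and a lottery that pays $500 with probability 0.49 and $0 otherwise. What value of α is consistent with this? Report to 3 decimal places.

α ≈ 1.144

The lottery's expected utility is 0.49·u(500) + 0.51·u(0) = 0.49·500^α (since u(0) = 0 for α > 0).
Equating: 268^α = 0.49·500^α, i.e. 0.5360^α = 0.49.
Taking logs: α·ln(268/500) = ln(0.49), so α = -0.713350 / -0.623621 ≈ 1.144.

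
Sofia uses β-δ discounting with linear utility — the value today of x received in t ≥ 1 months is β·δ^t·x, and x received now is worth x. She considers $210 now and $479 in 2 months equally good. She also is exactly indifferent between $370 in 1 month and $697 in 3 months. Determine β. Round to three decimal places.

From the later pair, β·δ^1·370 = β·δ^3·697; dividing through, δ^2 = 370/697 = 0.53085, so δ = 0.72859.
Now use the now-vs-future pair: 210 = β·δ^2·479 gives β = 210/(0.53085·479) ≈ 0.826.

β ≈ 0.826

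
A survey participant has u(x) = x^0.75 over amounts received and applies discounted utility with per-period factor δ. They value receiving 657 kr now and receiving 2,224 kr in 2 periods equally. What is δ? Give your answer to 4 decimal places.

Indifference means u(657) = δ^2 · u(2224), so δ^2 = u(657)/u(2224).
With u(x) = x^0.75: δ^2 = 657^0.75/2224^0.75 = (657/2224)^0.75 = 0.40070.
Taking the square root: δ = 0.40070^(1/2) ≈ 0.6330.

δ ≈ 0.6330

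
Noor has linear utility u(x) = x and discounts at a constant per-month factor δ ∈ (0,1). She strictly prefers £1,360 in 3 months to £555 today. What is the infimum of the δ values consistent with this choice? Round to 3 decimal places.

δ > 0.742

Comparing present values: 555 < δ^3·1360.
Hence δ^3 > 555/1360 = 0.40809, and x ↦ x^(1/3) is increasing on (0,∞).
δ > (555/1360)^(1/3) ≈ 0.742.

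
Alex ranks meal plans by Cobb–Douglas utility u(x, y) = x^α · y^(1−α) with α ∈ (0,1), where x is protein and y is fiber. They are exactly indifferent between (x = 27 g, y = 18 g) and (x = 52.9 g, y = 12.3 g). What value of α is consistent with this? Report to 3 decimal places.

α ≈ 0.361

Set the two utilities equal: 27^α·18^(1−α) = 52.9^α·12.3^(1−α).
(27/52.9)^α = (12.3/18)^(1−α); take logs: α·ln(27/52.9) = (1−α)·ln(12.3/18), i.e. α·-0.672566 = (1−α)·-0.380772.
So α/(1−α) = (-0.380772)/(-0.672566) = 0.566148, and α = 0.566148/1.566148 ≈ 0.361.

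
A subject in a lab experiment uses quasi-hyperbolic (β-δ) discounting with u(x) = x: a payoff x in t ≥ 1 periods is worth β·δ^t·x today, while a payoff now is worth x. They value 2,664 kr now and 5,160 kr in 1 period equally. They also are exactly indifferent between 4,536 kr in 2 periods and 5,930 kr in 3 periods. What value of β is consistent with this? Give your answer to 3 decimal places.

The second indifference involves only future payoffs, so β cancels: β·δ^2·4536 = β·δ^3·5930, giving δ = 4536/5930 = 0.76492.
Now use the now-vs-future pair: 2664 = β·δ·5160 gives β = 2664/(0.76492·5160) ≈ 0.675.

β ≈ 0.675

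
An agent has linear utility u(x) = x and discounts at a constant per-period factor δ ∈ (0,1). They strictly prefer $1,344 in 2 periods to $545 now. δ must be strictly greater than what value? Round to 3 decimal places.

The preference means 545 < δ^2·1344.
So δ^2 > 545/1344 = 0.40551; taking the square root of both positive sides preserves the inequality.
δ > 0.40551^(1/2) = 0.637.

δ > 0.637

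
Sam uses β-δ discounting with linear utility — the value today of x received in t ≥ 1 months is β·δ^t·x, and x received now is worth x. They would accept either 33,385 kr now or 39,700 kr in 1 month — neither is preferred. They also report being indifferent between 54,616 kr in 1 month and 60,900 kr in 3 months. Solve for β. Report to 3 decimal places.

β ≈ 0.888

From the later pair, β·δ^1·54616 = β·δ^3·60900; dividing through, δ^2 = 54616/60900 = 0.89681, so δ = 0.94700.
Substituting δ into 33385 = β·δ·39700: β = 33385/(37596.014) ≈ 0.888.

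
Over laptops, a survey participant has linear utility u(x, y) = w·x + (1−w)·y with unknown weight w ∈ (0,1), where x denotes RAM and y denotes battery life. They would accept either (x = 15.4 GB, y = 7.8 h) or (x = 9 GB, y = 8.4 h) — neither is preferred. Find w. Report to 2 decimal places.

w = 0.09

Indifference: w·15.4 + (1−w)·7.8 = w·9 + (1−w)·8.4.
Collecting terms: w·6.4 = (1−w)·0.6.
So w/(1−w) = 0.6/6.4 = 0.0938, giving w = 0.6/(6.4+0.6) = 0.09.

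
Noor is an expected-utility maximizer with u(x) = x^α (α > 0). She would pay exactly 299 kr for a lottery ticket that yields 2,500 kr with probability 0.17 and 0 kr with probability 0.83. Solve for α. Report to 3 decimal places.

Since u(0) = 0, the lottery's EU is 0.17·2500^α.
Indifference: 299^α = 0.17·2500^α, so (299/2500)^α = 0.17.
Taking logs: α·ln(299/2500) = ln(0.17), so α = -1.771957 / -2.123602 ≈ 0.834.

α ≈ 0.834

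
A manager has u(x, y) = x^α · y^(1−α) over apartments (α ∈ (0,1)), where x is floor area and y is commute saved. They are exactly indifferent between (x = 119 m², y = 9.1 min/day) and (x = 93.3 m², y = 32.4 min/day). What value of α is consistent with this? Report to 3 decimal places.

Indifference: 119^α · 9.1^(1−α) = 93.3^α · 32.4^(1−α).
Rearrange to (119/93.3)^α = (32.4/9.1)^(1−α) and take logs: α·0.243303 = (1−α)·1.269884.
With A = 0.243303 and B = 1.269884: α·A = (1−α)·B, so α = B/(A+B) = 1.269884/1.513187 ≈ 0.839.

α ≈ 0.839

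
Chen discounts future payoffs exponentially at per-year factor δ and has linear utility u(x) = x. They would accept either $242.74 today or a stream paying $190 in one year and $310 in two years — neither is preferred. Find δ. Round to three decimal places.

δ ≈ 0.630

Present value of the stream is 190·δ + 310·δ². Indifference gives 190δ + 310δ² = 242.74.
Rearranged: 310δ² + 190δ − 242.74 = 0.
The positive root is δ = [−190 + √(190² + 4·310·242.74)] / (2·310) = (−190 + 580.601)/620 ≈ 0.630.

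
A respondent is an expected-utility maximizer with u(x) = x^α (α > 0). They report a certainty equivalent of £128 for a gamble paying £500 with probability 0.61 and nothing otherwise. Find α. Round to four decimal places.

α ≈ 0.3628

EU(lottery) = 0.61·500^α + 0.39·0 = 0.61·500^α.
Indifference: 128^α = 0.61·500^α, so (128/500)^α = 0.61.
Taking logs: α·ln(128/500) = ln(0.61), so α = -0.4942963 / -1.3625778 ≈ 0.3628.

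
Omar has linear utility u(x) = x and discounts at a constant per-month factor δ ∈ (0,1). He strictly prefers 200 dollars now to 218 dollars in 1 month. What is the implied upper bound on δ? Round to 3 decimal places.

δ < 0.917

The preference means 200 > δ·218.
Dividing through by 218 gives δ < 0.91743.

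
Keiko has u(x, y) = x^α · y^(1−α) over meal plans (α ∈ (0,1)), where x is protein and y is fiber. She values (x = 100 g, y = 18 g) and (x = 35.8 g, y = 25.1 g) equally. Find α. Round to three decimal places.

Set the two utilities equal: 100^α·18^(1−α) = 35.8^α·25.1^(1−α).
Taking logs: α·ln 100 + (1−α)·ln 18 = α·ln 35.8 + (1−α)·ln 25.1, i.e. α·1.027222 = (1−α)·0.332496.
So α/(1−α) = (0.332496)/(1.027222) = 0.323685, and α = 0.323685/1.323685 ≈ 0.245.

α ≈ 0.245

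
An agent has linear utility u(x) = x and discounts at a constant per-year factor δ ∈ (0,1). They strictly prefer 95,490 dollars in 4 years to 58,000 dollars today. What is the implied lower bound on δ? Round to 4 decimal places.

The preference means 58000 < δ^4·95490.
So δ^4 > 58000/95490 = 0.60739; taking the 4th root of both positive sides preserves the inequality.
δ > (58000/95490)^(1/4) ≈ 0.8828.

δ > 0.8828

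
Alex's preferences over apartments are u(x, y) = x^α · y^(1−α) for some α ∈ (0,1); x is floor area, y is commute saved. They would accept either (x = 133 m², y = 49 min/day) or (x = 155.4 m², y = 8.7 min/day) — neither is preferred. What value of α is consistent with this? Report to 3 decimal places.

Set the two utilities equal: 133^α·49^(1−α) = 155.4^α·8.7^(1−α).
Rearrange to (133/155.4)^α = (8.7/49)^(1−α) and take logs: α·-0.155653 = (1−α)·-1.728497.
So α/(1−α) = (-1.728497)/(-0.155653) = 11.104810, and α = 11.104810/12.104810 ≈ 0.917.

α ≈ 0.917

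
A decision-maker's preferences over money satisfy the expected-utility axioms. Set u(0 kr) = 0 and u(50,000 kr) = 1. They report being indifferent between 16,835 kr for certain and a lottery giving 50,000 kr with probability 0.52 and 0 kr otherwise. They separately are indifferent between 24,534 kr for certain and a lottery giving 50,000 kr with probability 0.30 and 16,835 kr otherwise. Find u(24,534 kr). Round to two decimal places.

0.66

From the first indifference, u(16,835 kr) = 0.52·u(50,000 kr) + 0.48·u(0 kr) = 0.52·1 + 0.48·0 = 0.52.
The second indifference gives u(24,534 kr) = 0.30·u(50,000 kr) + 0.70·u(16,835 kr) = 0.30·1.00 + 0.70·0.52 = 0.6640.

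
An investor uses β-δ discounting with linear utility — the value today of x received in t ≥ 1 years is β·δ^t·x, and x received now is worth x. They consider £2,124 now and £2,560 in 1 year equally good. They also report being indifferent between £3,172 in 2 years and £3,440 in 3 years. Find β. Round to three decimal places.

β ≈ 0.900

From the later pair, β·δ^2·3172 = β·δ^3·3440; dividing through, δ = 3172/3440 = 0.92209.
The first indifference: 2124 = β·δ·2560, so β = 2124/(δ·2560) = 2124/(0.92209·2560) ≈ 0.900.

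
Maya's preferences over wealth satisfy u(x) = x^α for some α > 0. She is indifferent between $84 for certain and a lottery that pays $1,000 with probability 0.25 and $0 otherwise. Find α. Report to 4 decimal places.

α ≈ 0.5597

Since u(0) = 0, the lottery's EU is 0.25·1000^α.
Equating: 84^α = 0.25·1000^α, i.e. 0.0840^α = 0.25.
Take logs: α = ln 0.25 / ln(84/1000) ≈ 0.559681.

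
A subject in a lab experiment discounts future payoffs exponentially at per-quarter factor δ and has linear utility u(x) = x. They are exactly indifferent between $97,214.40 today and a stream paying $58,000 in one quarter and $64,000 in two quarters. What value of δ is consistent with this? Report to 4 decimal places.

δ ≈ 0.8600

The stream is worth 58000δ + 64000δ² today, so 58000δ + 64000δ² = 97214.40.
So 64000δ² + 58000δ − 97214.40 = 0.
δ = (−58000 + √(58000² + 4·64000·97214.40)) / (2·64000) = (−58000 + √28250886400.00) / 128000 ≈ 0.8600.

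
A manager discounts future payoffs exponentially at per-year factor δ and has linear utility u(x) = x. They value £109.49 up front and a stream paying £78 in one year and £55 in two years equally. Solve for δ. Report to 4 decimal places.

The stream is worth 78δ + 55δ² today, so 78δ + 55δ² = 109.49.
So 55δ² + 78δ − 109.49 = 0.
The positive root is δ = [−78 + √(78² + 4·55·109.49)] / (2·55) = (−78 + 173.700)/110 ≈ 0.8700.

δ ≈ 0.8700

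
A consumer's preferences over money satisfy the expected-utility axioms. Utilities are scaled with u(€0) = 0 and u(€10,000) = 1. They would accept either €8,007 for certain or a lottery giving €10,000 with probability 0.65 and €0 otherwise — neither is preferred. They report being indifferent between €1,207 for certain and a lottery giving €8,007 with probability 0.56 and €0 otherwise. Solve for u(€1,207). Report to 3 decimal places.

The first gamble pins u(€8,007): it must equal 0.65·1 + 0.35·0 = 0.65.
The second indifference gives u(€1,207) = 0.56·u(€8,007) + 0.44·u(€0) = 0.56·0.65 + 0.44·0.00 = 0.3640.

0.364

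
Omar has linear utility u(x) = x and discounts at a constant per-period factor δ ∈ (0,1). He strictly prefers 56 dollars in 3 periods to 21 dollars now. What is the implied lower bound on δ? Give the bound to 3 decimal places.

δ > 0.721

Comparing present values: 21 < δ^3·56.
So δ^3 > 21/56 = 0.37500; taking the cube root of both positive sides preserves the inequality.
δ > 0.37500^(1/3) = 0.721.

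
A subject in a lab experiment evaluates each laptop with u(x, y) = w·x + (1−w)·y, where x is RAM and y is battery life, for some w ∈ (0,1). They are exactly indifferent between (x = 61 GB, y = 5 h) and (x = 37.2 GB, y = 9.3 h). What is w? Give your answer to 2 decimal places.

Equating utilities: w·61 + (1−w)·5 = w·37.2 + (1−w)·9.3.
Collecting terms: w·23.8 = (1−w)·4.3.
So w/(1−w) = 4.3/23.8 = 0.1807, giving w = 4.3/(23.8+4.3) = 0.15.

w = 0.15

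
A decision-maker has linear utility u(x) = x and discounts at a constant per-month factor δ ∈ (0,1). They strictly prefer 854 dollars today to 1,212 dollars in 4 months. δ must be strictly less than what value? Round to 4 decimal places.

δ < 0.9162

The preference means 854 > δ^4·1212.
Hence δ^4 < 854/1212 = 0.70462, and x ↦ x^(1/4) is increasing on (0,∞).
δ < 0.70462^(1/4) = 0.9162.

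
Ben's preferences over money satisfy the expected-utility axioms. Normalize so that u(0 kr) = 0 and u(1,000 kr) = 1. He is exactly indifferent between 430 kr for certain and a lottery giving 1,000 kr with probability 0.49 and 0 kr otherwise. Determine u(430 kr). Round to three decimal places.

u(430 kr) equals the lottery's expected utility: 0.49·1 + 0.51·0 = 0.49.

0.490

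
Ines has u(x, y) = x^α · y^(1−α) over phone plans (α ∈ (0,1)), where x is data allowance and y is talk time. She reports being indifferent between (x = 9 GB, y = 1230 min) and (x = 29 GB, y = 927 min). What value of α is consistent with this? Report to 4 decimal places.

α ≈ 0.1947

The Cobb–Douglas utilities coincide, so 9^α·1230^(1−α) = 29^α·927^(1−α).
Taking logs: α·ln 9 + (1−α)·ln 1230 = α·ln 29 + (1−α)·ln 927, i.e. α·-1.1700713 = (1−α)·-0.2828159.
Thus α·(-1.4528872) = -0.2828159, so α = -0.2828159/-1.4528872 ≈ 0.1947.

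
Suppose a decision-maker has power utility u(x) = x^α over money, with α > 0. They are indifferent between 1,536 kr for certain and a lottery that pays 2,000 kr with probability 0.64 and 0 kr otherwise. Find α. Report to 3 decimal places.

α ≈ 1.691

Since u(0) = 0, the lottery's EU is 0.64·2000^α.
Equating: 1536^α = 0.64·2000^α, i.e. 0.7680^α = 0.64.
α = ln(0.64) / ln(1536/2000) = -0.446287/-0.263966 ≈ 1.691.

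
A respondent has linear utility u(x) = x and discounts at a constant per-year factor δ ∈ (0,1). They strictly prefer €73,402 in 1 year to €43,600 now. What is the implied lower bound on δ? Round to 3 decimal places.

Under u(x) = x this choice says 43600 < δ·73402.
So δ > 43600/73402 = 0.59399.

δ > 0.594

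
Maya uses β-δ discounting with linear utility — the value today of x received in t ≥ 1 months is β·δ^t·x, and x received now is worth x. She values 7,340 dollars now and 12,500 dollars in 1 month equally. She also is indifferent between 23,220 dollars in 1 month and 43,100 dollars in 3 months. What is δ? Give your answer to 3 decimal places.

The second indifference involves only future payoffs, so β cancels: β·δ^1·23220 = β·δ^3·43100, giving δ^2 = 23220/43100 = 0.53875, so δ = 0.73399.

δ ≈ 0.734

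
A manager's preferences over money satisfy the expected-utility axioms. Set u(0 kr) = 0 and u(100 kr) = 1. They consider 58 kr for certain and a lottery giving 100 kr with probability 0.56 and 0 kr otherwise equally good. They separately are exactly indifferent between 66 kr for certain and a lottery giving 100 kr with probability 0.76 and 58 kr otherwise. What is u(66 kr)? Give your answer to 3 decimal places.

From the first indifference, u(58 kr) = 0.56·u(100 kr) + 0.44·u(0 kr) = 0.56·1 + 0.44·0 = 0.56.
Then u(66 kr) = 0.76·u(100 kr) + 0.24·u(58 kr) = 0.76·1.00 + 0.24·0.56 = 0.8944.

0.894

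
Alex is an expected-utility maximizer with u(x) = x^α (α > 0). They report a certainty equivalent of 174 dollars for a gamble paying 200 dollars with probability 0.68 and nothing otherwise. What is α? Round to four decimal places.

α ≈ 2.7693

EU(lottery) = 0.68·200^α + 0.32·0 = 0.68·200^α.
Indifference: 174^α = 0.68·200^α, so (174/200)^α = 0.68.
Taking logs: α·ln(174/200) = ln(0.68), so α = -0.3856625 / -0.1392621 ≈ 2.7693.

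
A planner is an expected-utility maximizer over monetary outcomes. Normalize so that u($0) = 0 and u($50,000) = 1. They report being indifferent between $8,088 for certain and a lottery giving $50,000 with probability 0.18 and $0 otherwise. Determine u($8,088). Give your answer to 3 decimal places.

By the standard-gamble method, u($8,088) is just the indifference probability on the best outcome: 0.18.

0.180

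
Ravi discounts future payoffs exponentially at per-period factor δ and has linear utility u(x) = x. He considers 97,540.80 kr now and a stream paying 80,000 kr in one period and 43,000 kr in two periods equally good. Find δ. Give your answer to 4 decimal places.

δ ≈ 0.8400

Equating present values: 97540.80 = 80000δ + 43000δ².
That is, 43000δ² + 80000δ − 97540.80 = 0, a quadratic in δ.
The positive root is δ = [−80000 + √(80000² + 4·43000·97540.80)] / (2·43000) = (−80000 + 152240.000)/86000 ≈ 0.8400.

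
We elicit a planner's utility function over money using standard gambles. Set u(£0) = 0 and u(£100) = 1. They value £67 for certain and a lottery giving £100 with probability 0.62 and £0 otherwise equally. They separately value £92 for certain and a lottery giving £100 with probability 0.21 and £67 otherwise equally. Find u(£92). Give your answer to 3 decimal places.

From the first indifference, u(£67) = 0.62·u(£100) + 0.38·u(£0) = 0.62·1 + 0.38·0 = 0.62.
The second indifference gives u(£92) = 0.21·u(£100) + 0.79·u(£67) = 0.21·1.00 + 0.79·0.62 = 0.6998.

0.700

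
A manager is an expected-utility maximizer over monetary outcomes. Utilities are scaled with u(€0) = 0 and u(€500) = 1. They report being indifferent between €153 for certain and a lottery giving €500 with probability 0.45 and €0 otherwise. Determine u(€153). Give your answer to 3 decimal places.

0.450

The indifference gives u(€153) = 0.45·u(€500) + 0.55·u(€0) = 0.45·1 + 0.55·0 = 0.45.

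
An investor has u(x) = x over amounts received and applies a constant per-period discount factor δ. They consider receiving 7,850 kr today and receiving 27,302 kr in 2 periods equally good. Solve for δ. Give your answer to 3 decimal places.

Indifference means u(7850) = δ^2 · u(27302), so δ^2 = u(7850)/u(27302).
With u(x) = x: δ^2 = 7850/27302 = 0.28752.
Taking the square root: δ = 0.28752^(1/2) ≈ 0.536.

δ ≈ 0.536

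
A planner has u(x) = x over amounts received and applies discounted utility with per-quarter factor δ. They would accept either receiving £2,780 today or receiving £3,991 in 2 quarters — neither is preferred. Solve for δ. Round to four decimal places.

δ ≈ 0.8346

Equating discounted utilities: u(2780) = δ^2·u(3991) ⇒ δ^2 = u(2780)/u(3991).
With u(x) = x: δ^2 = 2780/3991 = 0.69657.
Taking the square root: δ = 0.69657^(1/2) ≈ 0.8346.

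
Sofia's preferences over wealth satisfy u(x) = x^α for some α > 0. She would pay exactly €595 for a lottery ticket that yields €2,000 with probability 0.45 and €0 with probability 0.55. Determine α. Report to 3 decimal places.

α ≈ 0.659

The lottery's expected utility is 0.45·u(2000) + 0.55·u(0) = 0.45·2000^α (since u(0) = 0 for α > 0).
Equating: 595^α = 0.45·2000^α, i.e. 0.2975^α = 0.45.
Take logs: α = ln 0.45 / ln(595/2000) ≈ 0.65865.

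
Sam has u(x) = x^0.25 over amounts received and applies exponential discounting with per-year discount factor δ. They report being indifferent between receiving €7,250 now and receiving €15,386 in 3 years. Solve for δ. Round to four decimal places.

The payoff in 3 years is discounted by δ^3, so u(7250) = δ^3·u(15386) and δ^3 = u(7250)/u(15386).
Since u(x) = x^0.25, δ^3 = (7250/15386)^0.25 = 0.47121^0.25 = 0.82852.
So δ = 0.82852^(1/3) ≈ 0.9392.

δ ≈ 0.9392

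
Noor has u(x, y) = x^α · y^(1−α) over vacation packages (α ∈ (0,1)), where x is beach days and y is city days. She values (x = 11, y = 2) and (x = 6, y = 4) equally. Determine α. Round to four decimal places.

α ≈ 0.5335

The Cobb–Douglas utilities coincide, so 11^α·2^(1−α) = 6^α·4^(1−α).
Rearrange to (11/6)^α = (4/2)^(1−α) and take logs: α·0.6061358 = (1−α)·0.6931472.
With A = 0.6061358 and B = 0.6931472: α·A = (1−α)·B, so α = B/(A+B) = 0.6931472/1.2992830 ≈ 0.5335.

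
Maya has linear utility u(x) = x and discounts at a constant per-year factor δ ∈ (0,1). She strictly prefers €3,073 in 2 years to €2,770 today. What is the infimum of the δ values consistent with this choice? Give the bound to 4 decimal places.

δ > 0.9494

Under u(x) = x this choice says 2770 < δ^2·3073.
Dividing by 3073: δ^2 > 0.90140. Both sides are positive, so the square root keeps the direction.
δ > 0.90140^(1/2) = 0.9494.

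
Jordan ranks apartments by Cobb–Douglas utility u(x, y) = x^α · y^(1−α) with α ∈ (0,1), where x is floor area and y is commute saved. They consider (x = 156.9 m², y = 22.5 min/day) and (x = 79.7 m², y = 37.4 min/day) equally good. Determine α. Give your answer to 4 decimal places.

α ≈ 0.4286

Set the two utilities equal: 156.9^α·22.5^(1−α) = 79.7^α·37.4^(1−α).
Rearrange to (156.9/79.7)^α = (37.4/22.5)^(1−α) and take logs: α·0.6773391 = (1−α)·0.5081554.
With A = 0.6773391 and B = 0.5081554: α·A = (1−α)·B, so α = B/(A+B) = 0.5081554/1.1854945 ≈ 0.4286.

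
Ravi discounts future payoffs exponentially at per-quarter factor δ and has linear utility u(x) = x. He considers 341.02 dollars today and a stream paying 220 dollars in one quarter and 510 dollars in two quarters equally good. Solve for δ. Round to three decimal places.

Equating present values: 341.02 = 220δ + 510δ².
That is, 510δ² + 220δ − 341.02 = 0, a quadratic in δ.
The positive root is δ = [−220 + √(220² + 4·510·341.02)] / (2·510) = (−220 + 862.601)/1020 ≈ 0.630.

δ ≈ 0.630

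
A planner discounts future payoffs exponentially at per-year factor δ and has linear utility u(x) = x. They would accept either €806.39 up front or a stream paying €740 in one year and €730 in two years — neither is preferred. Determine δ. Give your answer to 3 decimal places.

The stream is worth 740δ + 730δ² today, so 740δ + 730δ² = 806.39.
That is, 730δ² + 740δ − 806.39 = 0, a quadratic in δ.
The positive root is δ = [−740 + √(740² + 4·730·806.39)] / (2·730) = (−740 + 1703.602)/1460 ≈ 0.660.

δ ≈ 0.660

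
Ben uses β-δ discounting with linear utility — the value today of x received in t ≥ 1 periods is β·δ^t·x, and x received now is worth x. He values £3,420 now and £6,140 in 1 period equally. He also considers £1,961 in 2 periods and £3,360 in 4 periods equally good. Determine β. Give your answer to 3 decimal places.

β ≈ 0.729

Both payoffs in the second observation are in the future, so β drops out: δ^2·1961 = δ^4·3360 ⇒ δ^2 = 1961/3360 = 0.58363, so δ = 0.76396.
The first indifference: 3420 = β·δ·6140, so β = 3420/(δ·6140) = 3420/(0.76396·6140) ≈ 0.729.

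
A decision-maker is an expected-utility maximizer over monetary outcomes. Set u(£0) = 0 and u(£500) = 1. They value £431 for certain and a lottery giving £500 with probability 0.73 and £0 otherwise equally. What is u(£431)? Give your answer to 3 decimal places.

0.730

u(£431) equals the lottery's expected utility: 0.73·1 + 0.27·0 = 0.73.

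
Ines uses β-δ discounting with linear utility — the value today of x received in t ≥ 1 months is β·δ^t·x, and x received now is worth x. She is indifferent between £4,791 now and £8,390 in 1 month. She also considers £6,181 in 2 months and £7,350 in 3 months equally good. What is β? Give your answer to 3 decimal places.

The second indifference involves only future payoffs, so β cancels: β·δ^2·6181 = β·δ^3·7350, giving δ = 6181/7350 = 0.84095.
Substituting δ into 4791 = β·δ·8390: β = 4791/(7055.590) ≈ 0.679.

β ≈ 0.679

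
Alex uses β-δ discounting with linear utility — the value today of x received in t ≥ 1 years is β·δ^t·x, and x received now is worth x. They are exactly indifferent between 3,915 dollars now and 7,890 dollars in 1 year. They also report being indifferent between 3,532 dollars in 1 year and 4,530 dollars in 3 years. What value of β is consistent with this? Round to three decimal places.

Both payoffs in the second observation are in the future, so β drops out: δ^1·3532 = δ^3·4530 ⇒ δ^2 = 3532/4530 = 0.77969, so δ = 0.88300.
Now use the now-vs-future pair: 3915 = β·δ·7890 gives β = 3915/(0.88300·7890) ≈ 0.562.

β ≈ 0.562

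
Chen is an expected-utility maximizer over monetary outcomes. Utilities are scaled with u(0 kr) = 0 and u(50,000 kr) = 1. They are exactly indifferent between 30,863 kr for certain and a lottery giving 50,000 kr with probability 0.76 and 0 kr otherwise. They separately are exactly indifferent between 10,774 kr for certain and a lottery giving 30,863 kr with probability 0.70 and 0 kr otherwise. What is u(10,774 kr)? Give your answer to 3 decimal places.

0.532

The first gamble pins u(30,863 kr): it must equal 0.76·1 + 0.24·0 = 0.76.
Then u(10,774 kr) = 0.70·u(30,863 kr) + 0.30·u(0 kr) = 0.70·0.76 + 0.30·0.00 = 0.5320.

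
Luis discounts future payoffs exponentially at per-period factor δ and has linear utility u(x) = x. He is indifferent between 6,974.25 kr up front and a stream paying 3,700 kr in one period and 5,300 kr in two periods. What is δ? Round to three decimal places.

δ ≈ 0.850

Present value of the stream is 3700·δ + 5300·δ². Indifference gives 3700δ + 5300δ² = 6974.25.
So 5300δ² + 3700δ − 6974.25 = 0.
By the quadratic formula (taking the positive root), δ = (−3700 + √161544100.00) / 10600 ≈ 0.850.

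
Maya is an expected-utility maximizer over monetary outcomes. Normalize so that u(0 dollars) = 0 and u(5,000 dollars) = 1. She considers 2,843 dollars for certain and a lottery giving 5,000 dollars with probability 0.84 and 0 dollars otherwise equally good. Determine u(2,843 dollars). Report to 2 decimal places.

u(2,843 dollars) equals the lottery's expected utility: 0.84·1 + 0.16·0 = 0.84.

0.84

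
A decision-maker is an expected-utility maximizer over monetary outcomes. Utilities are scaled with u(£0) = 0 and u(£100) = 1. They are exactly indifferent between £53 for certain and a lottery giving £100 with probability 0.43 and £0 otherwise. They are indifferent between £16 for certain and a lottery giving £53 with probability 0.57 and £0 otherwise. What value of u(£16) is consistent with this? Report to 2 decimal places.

0.25

The first gamble pins u(£53): it must equal 0.43·1 + 0.57·0 = 0.43.
Chaining: u(£16) = 0.57·0.43 + 0.43·0.00 = 0.2451.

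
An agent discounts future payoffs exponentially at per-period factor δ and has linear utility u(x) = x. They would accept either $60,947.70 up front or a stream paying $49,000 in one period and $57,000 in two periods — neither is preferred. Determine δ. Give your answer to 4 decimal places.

δ ≈ 0.6900

The stream is worth 49000δ + 57000δ² today, so 49000δ + 57000δ² = 60947.70.
That is, 57000δ² + 49000δ − 60947.70 = 0, a quadratic in δ.
By the quadratic formula (taking the positive root), δ = (−49000 + √16297075600.00) / 114000 ≈ 0.6900.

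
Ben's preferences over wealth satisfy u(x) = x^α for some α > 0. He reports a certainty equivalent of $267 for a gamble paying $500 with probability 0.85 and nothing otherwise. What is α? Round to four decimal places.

α ≈ 0.2591

Since u(0) = 0, the lottery's EU is 0.85·500^α.
Equating: 267^α = 0.85·500^α, i.e. 0.5340^α = 0.85.
α = ln(0.85) / ln(267/500) = -0.1625189/-0.6273594 ≈ 0.2591.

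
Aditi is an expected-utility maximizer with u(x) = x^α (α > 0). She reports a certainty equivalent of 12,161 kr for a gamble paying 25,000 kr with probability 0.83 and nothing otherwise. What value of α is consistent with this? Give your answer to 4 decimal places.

α ≈ 0.2586

The lottery's expected utility is 0.83·u(25000) + 0.17·u(0) = 0.83·25000^α (since u(0) = 0 for α > 0).
Indifference: 12161^α = 0.83·25000^α, so (12161/25000)^α = 0.83.
Take logs: α = ln 0.83 / ln(12161/25000) ≈ 0.258561.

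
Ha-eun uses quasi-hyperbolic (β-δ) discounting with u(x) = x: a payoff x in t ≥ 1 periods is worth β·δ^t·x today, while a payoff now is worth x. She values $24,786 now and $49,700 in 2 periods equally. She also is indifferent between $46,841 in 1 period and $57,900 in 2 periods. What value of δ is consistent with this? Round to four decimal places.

δ ≈ 0.8090

The second indifference involves only future payoffs, so β cancels: β·δ^1·46841 = β·δ^2·57900, giving δ = 46841/57900 = 0.80900.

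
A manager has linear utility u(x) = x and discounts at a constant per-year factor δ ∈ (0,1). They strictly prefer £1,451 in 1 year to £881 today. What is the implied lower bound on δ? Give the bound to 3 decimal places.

Under u(x) = x this choice says 881 < δ·1451.
Dividing through by 1451 gives δ > 0.60717.

δ > 0.607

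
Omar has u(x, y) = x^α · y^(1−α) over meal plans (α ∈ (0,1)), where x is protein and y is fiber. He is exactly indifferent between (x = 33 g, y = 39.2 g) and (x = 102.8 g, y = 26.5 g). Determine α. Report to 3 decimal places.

The Cobb–Douglas utilities coincide, so 33^α·39.2^(1−α) = 102.8^α·26.5^(1−α).
Taking logs: α·ln 33 + (1−α)·ln 39.2 = α·ln 102.8 + (1−α)·ln 26.5, i.e. α·-1.136278 = (1−α)·-0.391532.
So α/(1−α) = (-0.391532)/(-1.136278) = 0.344574, and α = 0.344574/1.344574 ≈ 0.256.

α ≈ 0.256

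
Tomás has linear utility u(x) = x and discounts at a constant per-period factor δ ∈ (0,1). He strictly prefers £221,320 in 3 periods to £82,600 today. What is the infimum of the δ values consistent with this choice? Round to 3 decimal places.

δ > 0.720

The preference means 82600 < δ^3·221320.
Dividing by 221320: δ^3 > 0.37322. Both sides are positive, so the cube root keeps the direction.
δ > 0.37322^(1/3) = 0.720.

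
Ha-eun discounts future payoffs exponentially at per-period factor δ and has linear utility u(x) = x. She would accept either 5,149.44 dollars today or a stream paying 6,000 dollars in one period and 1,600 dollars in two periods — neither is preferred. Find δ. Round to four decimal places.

δ ≈ 0.7200

The stream is worth 6000δ + 1600δ² today, so 6000δ + 1600δ² = 5149.44.
That is, 1600δ² + 6000δ − 5149.44 = 0, a quadratic in δ.
δ = (−6000 + √(6000² + 4·1600·5149.44)) / (2·1600) = (−6000 + √68956416.00) / 3200 ≈ 0.7200.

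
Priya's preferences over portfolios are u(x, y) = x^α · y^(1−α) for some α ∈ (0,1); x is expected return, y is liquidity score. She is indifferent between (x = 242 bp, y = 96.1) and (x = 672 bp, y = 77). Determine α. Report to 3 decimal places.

α ≈ 0.178

Set the two utilities equal: 242^α·96.1^(1−α) = 672^α·77^(1−α).
Taking logs: α·ln 242 + (1−α)·ln 96.1 = α·ln 672 + (1−α)·ln 77, i.e. α·-1.021321 = (1−α)·-0.221584.
With A = -1.021321 and B = -0.221584: α·A = (1−α)·B, so α = B/(A+B) = -0.221584/-1.242905 ≈ 0.178.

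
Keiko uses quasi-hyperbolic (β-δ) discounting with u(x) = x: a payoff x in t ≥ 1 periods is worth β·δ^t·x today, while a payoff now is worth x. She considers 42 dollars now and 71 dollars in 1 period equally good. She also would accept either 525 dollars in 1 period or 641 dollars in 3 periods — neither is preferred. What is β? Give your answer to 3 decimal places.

From the later pair, β·δ^1·525 = β·δ^3·641; dividing through, δ^2 = 525/641 = 0.81903, so δ = 0.90500.
Now use the now-vs-future pair: 42 = β·δ·71 gives β = 42/(0.90500·71) ≈ 0.654.

β ≈ 0.654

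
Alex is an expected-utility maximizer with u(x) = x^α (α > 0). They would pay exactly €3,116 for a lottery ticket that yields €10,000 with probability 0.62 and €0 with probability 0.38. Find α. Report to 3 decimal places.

α ≈ 0.410

EU(lottery) = 0.62·10000^α + 0.38·0 = 0.62·10000^α.
Setting u(3116) equal to that: 3116^α = 0.62·10000^α ⇒ (3116/10000)^α = 0.62.
Taking logs: α·ln(3116/10000) = ln(0.62), so α = -0.478036 / -1.166035 ≈ 0.410.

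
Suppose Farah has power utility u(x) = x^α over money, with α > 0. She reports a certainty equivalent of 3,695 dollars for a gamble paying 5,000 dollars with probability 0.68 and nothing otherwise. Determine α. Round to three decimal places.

α ≈ 1.275

Since u(0) = 0, the lottery's EU is 0.68·5000^α.
Setting u(3695) equal to that: 3695^α = 0.68·5000^α ⇒ (3695/5000)^α = 0.68.
α = ln(0.68) / ln(3695/5000) = -0.385662/-0.302457 ≈ 1.275.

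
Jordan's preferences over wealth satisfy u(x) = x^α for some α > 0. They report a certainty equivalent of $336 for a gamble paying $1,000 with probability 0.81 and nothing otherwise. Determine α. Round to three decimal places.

The lottery's expected utility is 0.81·u(1000) + 0.19·u(0) = 0.81·1000^α (since u(0) = 0 for α > 0).
Equating: 336^α = 0.81·1000^α, i.e. 0.3360^α = 0.81.
α = ln(0.81) / ln(336/1000) = -0.210721/-1.090644 ≈ 0.193.

α ≈ 0.193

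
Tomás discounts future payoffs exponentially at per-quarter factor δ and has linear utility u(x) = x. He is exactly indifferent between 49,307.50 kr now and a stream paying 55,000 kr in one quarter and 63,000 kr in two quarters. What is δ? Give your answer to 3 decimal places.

Equating present values: 49307.50 = 55000δ + 63000δ².
That is, 63000δ² + 55000δ − 49307.50 = 0, a quadratic in δ.
The positive root is δ = [−55000 + √(55000² + 4·63000·49307.50)] / (2·63000) = (−55000 + 124300.000)/126000 ≈ 0.550.

δ ≈ 0.550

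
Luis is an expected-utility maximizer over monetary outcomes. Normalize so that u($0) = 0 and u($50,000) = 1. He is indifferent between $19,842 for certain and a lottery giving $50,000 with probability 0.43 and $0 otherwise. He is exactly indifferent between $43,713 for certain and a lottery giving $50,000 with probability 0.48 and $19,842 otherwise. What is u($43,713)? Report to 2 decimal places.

0.70

From the first indifference, u($19,842) = 0.43·u($50,000) + 0.57·u($0) = 0.43·1 + 0.57·0 = 0.43.
Then u($43,713) = 0.48·u($50,000) + 0.52·u($19,842) = 0.48·1.00 + 0.52·0.43 = 0.7036.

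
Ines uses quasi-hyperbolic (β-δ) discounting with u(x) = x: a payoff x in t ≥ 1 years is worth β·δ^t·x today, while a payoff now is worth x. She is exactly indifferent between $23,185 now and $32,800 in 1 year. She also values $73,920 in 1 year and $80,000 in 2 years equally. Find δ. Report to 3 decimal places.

The second indifference involves only future payoffs, so β cancels: β·δ^1·73920 = β·δ^2·80000, giving δ = 73920/80000 = 0.92400.

δ ≈ 0.924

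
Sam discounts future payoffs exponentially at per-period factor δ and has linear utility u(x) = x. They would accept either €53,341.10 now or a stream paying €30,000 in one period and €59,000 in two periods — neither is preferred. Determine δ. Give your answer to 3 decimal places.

The stream is worth 30000δ + 59000δ² today, so 30000δ + 59000δ² = 53341.10.
Rearranged: 59000δ² + 30000δ − 53341.10 = 0.
δ = (−30000 + √(30000² + 4·59000·53341.10)) / (2·59000) = (−30000 + √13488499600.00) / 118000 ≈ 0.730.

δ ≈ 0.730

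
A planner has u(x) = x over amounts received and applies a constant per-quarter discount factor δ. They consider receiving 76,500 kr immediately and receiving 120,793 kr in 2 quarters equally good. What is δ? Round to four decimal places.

δ ≈ 0.7958

Indifference means u(76500) = δ^2 · u(120793), so δ^2 = u(76500)/u(120793).
With u(x) = x: δ^2 = 76500/120793 = 0.63331.
Taking the square root: δ = 0.63331^(1/2) ≈ 0.7958.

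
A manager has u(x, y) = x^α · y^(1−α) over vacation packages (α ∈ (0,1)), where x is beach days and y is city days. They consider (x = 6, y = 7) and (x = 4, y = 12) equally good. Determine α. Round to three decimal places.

α ≈ 0.571

The Cobb–Douglas utilities coincide, so 6^α·7^(1−α) = 4^α·12^(1−α).
(6/4)^α = (12/7)^(1−α); take logs: α·ln(6/4) = (1−α)·ln(12/7), i.e. α·0.405465 = (1−α)·0.538997.
Thus α·(0.944462) = 0.538997, so α = 0.538997/0.944462 ≈ 0.571.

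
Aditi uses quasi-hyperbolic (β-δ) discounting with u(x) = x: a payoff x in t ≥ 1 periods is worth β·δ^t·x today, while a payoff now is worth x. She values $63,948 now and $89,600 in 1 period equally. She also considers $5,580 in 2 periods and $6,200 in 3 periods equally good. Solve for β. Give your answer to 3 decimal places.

β ≈ 0.793

Both payoffs in the second observation are in the future, so β drops out: δ^2·5580 = δ^3·6200 ⇒ δ = 5580/6200 = 0.90000.
The first indifference: 63948 = β·δ·89600, so β = 63948/(δ·89600) = 63948/(0.90000·89600) ≈ 0.793.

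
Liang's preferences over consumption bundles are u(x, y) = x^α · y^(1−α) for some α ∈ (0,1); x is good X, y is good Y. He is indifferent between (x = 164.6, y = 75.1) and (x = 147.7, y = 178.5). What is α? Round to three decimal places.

Set the two utilities equal: 164.6^α·75.1^(1−α) = 147.7^α·178.5^(1−α).
(164.6/147.7)^α = (178.5/75.1)^(1−α); take logs: α·ln(164.6/147.7) = (1−α)·ln(178.5/75.1), i.e. α·0.108335 = (1−α)·0.865768.
So α/(1−α) = (0.865768)/(0.108335) = 7.991582, and α = 7.991582/8.991582 ≈ 0.889.

α ≈ 0.889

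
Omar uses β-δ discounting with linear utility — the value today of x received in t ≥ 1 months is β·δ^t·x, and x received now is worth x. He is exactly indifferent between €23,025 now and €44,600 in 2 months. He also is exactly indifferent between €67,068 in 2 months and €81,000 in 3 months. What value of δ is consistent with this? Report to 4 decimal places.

The second indifference involves only future payoffs, so β cancels: β·δ^2·67068 = β·δ^3·81000, giving δ = 67068/81000 = 0.82800.

δ ≈ 0.8280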